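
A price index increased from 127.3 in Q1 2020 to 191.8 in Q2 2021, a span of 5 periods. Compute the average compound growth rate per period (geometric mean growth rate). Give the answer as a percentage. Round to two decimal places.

8.54%

Growth factor = (191.8/127.3)^(1/5) = (1.506677)^(1/5) = 1.085436
Growth rate = 1.085436 − 1 = 0.085436 = 8.5436%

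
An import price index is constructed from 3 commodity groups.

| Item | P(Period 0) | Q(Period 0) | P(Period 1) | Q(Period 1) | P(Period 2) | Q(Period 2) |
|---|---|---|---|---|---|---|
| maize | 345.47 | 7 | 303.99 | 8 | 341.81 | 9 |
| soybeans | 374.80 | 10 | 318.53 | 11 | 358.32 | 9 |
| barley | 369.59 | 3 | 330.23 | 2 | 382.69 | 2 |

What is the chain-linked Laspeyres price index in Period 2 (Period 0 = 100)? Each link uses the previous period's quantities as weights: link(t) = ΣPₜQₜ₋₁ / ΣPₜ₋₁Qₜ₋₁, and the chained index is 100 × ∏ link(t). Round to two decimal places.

97.75

Link Period 0→Period 1:
ΣP(Period 1)Q(Period 0) = 303.99×7 + 318.53×10 + 330.23×3 = 2127.93 + 3185.3 + 990.69 = 6303.92
ΣP(Period 0)Q(Period 0) = 345.47×7 + 374.80×10 + 369.59×3 = 2418.29 + 3748 + 1108.77 = 7275.06
link = 6303.92/7275.06 = 0.866511
Link Period 1→Period 2:
ΣP(Period 2)Q(Period 1) = 341.81×8 + 358.32×11 + 382.69×2 = 2734.48 + 3941.52 + 765.38 = 7441.38
ΣP(Period 1)Q(Period 1) = 303.99×8 + 318.53×11 + 330.23×2 = 2431.92 + 3503.83 + 660.46 = 6596.21
link = 7441.38/6596.21 = 1.128130
Chained index = 100 × 0.866511 × 1.128130 = 97.7537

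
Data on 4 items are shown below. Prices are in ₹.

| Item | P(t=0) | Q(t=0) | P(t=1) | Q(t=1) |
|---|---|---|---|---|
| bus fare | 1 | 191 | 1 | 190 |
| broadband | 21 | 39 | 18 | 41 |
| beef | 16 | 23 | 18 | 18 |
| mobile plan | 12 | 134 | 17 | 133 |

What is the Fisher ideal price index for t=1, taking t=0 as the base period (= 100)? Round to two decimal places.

119.88

Laspeyres component (base-period weights):
ΣP(t=1)Q(t=0) = 1×191 + 18×39 + 18×23 + 17×134 = 191 + 702 + 414 + 2278 = 3585
ΣP(t=0)Q(t=0) = 1×191 + 21×39 + 16×23 + 12×134 = 191 + 819 + 368 + 1608 = 2986
L = 3585 / 2986 × 100 = 120.0603
Paasche component (current-period weights):
ΣP(t=1)Q(t=1) = 1×190 + 18×41 + 18×18 + 17×133 = 190 + 738 + 324 + 2261 = 3513
ΣP(t=0)Q(t=1) = 1×190 + 21×41 + 16×18 + 12×133 = 190 + 861 + 288 + 1596 = 2935
P = 3513 / 2935 × 100 = 119.6934
Fisher = √(L × P) = √(120.0603 × 119.6934) = 119.8767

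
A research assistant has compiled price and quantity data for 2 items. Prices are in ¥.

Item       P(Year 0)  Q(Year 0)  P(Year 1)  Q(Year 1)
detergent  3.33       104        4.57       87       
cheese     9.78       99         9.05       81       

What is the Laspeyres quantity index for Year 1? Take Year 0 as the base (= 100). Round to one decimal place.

82.3

Laspeyres quantity index uses base-period prices as weights.
ΣP(Year 0)·Q(Year 1) = 3.33×87 + 9.78×81 = 289.71 + 792.18 = 1081.89
ΣP(Year 0)·Q(Year 0) = 3.33×104 + 9.78×99 = 346.32 + 968.22 = 1314.54
Index = 1081.89 / 1314.54 × 100 = 82.3018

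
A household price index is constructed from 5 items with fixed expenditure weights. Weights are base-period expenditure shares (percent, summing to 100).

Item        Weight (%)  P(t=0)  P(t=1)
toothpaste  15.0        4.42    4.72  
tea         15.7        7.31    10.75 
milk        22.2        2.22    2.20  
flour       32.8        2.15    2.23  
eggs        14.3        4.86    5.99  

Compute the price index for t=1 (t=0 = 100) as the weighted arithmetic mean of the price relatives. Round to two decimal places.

112.75

toothpaste: 15.0 × (4.72/4.42) = 15.0 × 1.067873 = 16.0181
tea: 15.7 × (10.75/7.31) = 15.7 × 1.470588 = 23.0882
milk: 22.2 × (2.20/2.22) = 22.2 × 0.990991 = 22.0000
flour: 32.8 × (2.23/2.15) = 32.8 × 1.037209 = 34.0205
eggs: 14.3 × (5.99/4.86) = 14.3 × 1.232510 = 17.6249
Index = Σ wᵢ·(p₁ᵢ/p₀ᵢ) = 16.0181 + 23.0882 + 22.0000 + 34.0205 + 17.6249 = 112.7517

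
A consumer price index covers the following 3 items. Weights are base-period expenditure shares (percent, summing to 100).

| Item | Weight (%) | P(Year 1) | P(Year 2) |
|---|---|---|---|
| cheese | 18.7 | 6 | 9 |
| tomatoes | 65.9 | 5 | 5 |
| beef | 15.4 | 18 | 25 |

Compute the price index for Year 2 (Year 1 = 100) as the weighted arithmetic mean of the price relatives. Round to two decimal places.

cheese: 18.7 × (9/6) = 18.7 × 1.500000 = 28.0500
tomatoes: 65.9 × (5/5) = 65.9 × 1.000000 = 65.9000
beef: 15.4 × (25/18) = 15.4 × 1.388889 = 21.3889
Index = Σ wᵢ·(p₁ᵢ/p₀ᵢ) = 28.0500 + 65.9000 + 21.3889 = 115.3389

115.34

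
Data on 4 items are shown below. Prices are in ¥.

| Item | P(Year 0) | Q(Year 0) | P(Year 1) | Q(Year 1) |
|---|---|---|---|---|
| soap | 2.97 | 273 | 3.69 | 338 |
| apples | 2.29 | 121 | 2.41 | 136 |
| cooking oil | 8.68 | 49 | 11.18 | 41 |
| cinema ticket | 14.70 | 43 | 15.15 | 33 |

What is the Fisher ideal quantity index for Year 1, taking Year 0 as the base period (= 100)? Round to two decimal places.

Laspeyres component (base-period weights):
ΣP(Year 0)Q(Year 1) = 2.97×338 + 2.29×136 + 8.68×41 + 14.70×33 = 1003.86 + 311.44 + 355.88 + 485.1 = 2156.28
ΣP(Year 0)Q(Year 0) = 2.97×273 + 2.29×121 + 8.68×49 + 14.70×43 = 810.81 + 277.09 + 425.32 + 632.1 = 2145.32
L = 2156.28 / 2145.32 × 100 = 100.5109
Paasche component (current-period weights):
ΣP(Year 1)Q(Year 1) = 3.69×338 + 2.41×136 + 11.18×41 + 15.15×33 = 1247.22 + 327.76 + 458.38 + 499.95 = 2533.31
ΣP(Year 1)Q(Year 0) = 3.69×273 + 2.41×121 + 11.18×49 + 15.15×43 = 1007.37 + 291.61 + 547.82 + 651.45 = 2498.25
P = 2533.31 / 2498.25 × 100 = 101.4034
Fisher = √(L × P) = √(100.5109 × 101.4034) = 100.9561

100.96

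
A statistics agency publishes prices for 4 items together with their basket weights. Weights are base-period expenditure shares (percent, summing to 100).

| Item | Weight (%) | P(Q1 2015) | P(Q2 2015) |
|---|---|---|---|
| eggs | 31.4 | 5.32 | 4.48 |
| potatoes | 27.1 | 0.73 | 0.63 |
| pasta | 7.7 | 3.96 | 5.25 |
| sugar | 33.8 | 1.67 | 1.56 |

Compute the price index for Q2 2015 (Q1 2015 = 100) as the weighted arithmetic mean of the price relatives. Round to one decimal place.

eggs: 31.4 × (4.48/5.32) = 31.4 × 0.842105 = 26.4421
potatoes: 27.1 × (0.63/0.73) = 27.1 × 0.863014 = 23.3877
pasta: 7.7 × (5.25/3.96) = 7.7 × 1.325758 = 10.2083
sugar: 33.8 × (1.56/1.67) = 33.8 × 0.934132 = 31.5737
Index = Σ wᵢ·(p₁ᵢ/p₀ᵢ) = 26.4421 + 23.3877 + 10.2083 + 31.5737 = 91.6118

91.6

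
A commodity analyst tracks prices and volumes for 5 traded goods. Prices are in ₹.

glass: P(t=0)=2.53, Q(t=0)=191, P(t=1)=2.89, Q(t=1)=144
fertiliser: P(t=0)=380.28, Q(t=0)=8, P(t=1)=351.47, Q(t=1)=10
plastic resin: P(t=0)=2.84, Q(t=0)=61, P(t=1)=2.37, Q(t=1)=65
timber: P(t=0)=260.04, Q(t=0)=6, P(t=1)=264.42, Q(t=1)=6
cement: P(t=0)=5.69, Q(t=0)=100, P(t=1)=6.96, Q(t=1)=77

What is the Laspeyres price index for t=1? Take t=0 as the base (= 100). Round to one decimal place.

99.4

Laspeyres price index uses base-period quantities as weights.
ΣP(t=1)·Q(t=0) = 2.89×191 + 351.47×8 + 2.37×61 + 264.42×6 + 6.96×100 = 551.99 + 2811.76 + 144.57 + 1586.52 + 696 = 5790.84
ΣP(t=0)·Q(t=0) = 2.53×191 + 380.28×8 + 2.84×61 + 260.04×6 + 5.69×100 = 483.23 + 3042.24 + 173.24 + 1560.24 + 569 = 5827.95
Index = 5790.84 / 5827.95 × 100 = 99.3632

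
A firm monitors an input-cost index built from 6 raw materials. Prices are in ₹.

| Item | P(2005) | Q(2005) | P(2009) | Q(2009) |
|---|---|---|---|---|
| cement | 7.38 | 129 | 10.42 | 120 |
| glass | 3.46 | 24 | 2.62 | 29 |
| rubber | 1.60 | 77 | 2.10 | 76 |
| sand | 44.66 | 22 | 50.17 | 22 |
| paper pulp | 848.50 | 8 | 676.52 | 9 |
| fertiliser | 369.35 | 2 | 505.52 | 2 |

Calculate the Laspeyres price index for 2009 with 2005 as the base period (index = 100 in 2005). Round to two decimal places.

94.09

Laspeyres price index uses base-period quantities as weights.
ΣP(2009)·Q(2005) = 10.42×129 + 2.62×24 + 2.10×77 + 50.17×22 + 676.52×8 + 505.52×2 = 1344.18 + 62.88 + 161.7 + 1103.74 + 5412.16 + 1011.04 = 9095.7
ΣP(2005)·Q(2005) = 7.38×129 + 3.46×24 + 1.60×77 + 44.66×22 + 848.50×8 + 369.35×2 = 952.02 + 83.04 + 123.2 + 982.52 + 6788 + 738.7 = 9667.48
Index = 9095.7 / 9667.48 × 100 = 94.0855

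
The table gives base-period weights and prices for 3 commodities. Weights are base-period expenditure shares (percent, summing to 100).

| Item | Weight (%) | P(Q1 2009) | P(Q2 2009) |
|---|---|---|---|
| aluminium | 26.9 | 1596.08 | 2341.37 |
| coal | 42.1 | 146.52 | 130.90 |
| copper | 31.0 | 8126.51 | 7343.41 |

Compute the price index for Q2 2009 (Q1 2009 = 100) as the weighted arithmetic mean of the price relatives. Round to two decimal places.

105.09

aluminium: 26.9 × (2341.37/1596.08) = 26.9 × 1.466950 = 39.4610
coal: 42.1 × (130.90/146.52) = 42.1 × 0.893393 = 37.6119
copper: 31.0 × (7343.41/8126.51) = 31.0 × 0.903636 = 28.0127
Index = Σ wᵢ·(p₁ᵢ/p₀ᵢ) = 39.4610 + 37.6119 + 28.0127 = 105.0856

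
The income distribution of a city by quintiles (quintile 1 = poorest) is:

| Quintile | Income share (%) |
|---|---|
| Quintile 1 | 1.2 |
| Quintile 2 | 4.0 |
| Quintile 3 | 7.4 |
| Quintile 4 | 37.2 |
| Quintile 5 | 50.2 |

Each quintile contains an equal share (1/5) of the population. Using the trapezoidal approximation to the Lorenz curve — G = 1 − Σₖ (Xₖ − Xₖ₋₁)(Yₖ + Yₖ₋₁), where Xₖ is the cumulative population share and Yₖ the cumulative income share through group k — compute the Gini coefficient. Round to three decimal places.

Cumulative income shares Yₖ: 0.0120, 0.0520, 0.1260, 0.4980, 1.0000
Σ (Xₖ−Xₖ₋₁)(Yₖ+Yₖ₋₁) = (1/5)(0.0120+0.0000) + (1/5)(0.0520+0.0120) + (1/5)(0.1260+0.0520) + (1/5)(0.4980+0.1260) + (1/5)(1.0000+0.4980)
  = 0.0024 + 0.0128 + 0.0356 + 0.1248 + 0.2996 = 0.4752
G = 1 − 0.4752 = 0.5248

0.525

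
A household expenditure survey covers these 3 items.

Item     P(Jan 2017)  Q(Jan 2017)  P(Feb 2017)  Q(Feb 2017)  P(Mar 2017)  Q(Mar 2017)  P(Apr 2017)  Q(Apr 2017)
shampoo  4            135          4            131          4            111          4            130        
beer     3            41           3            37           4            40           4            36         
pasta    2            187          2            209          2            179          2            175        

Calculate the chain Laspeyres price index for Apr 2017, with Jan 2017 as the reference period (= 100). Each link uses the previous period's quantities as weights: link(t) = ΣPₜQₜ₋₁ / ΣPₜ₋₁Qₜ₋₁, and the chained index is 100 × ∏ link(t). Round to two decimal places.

Link Jan 2017→Feb 2017:
ΣP(Feb 2017)Q(Jan 2017) = 4×135 + 3×41 + 2×187 = 540 + 123 + 374 = 1037
ΣP(Jan 2017)Q(Jan 2017) = 4×135 + 3×41 + 2×187 = 540 + 123 + 374 = 1037
link = 1037/1037 = 1.000000
Link Feb 2017→Mar 2017:
ΣP(Mar 2017)Q(Feb 2017) = 4×131 + 4×37 + 2×209 = 524 + 148 + 418 = 1090
ΣP(Feb 2017)Q(Feb 2017) = 4×131 + 3×37 + 2×209 = 524 + 111 + 418 = 1053
link = 1090/1053 = 1.035138
Link Mar 2017→Apr 2017:
ΣP(Apr 2017)Q(Mar 2017) = 4×111 + 4×40 + 2×179 = 444 + 160 + 358 = 962
ΣP(Mar 2017)Q(Mar 2017) = 4×111 + 4×40 + 2×179 = 444 + 160 + 358 = 962
link = 962/962 = 1.000000
Chained index = 100 × 1.000000 × 1.035138 × 1.000000 = 103.5138

103.51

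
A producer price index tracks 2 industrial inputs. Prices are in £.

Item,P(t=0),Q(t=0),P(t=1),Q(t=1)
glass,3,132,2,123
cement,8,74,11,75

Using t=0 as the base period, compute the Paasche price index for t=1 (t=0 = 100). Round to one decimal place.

110.5

Paasche price index uses current-period quantities as weights.
ΣP(t=1)·Q(t=1) = 2×123 + 11×75 = 246 + 825 = 1071
ΣP(t=0)·Q(t=1) = 3×123 + 8×75 = 369 + 600 = 969
Index = 1071 / 969 × 100 = 110.5263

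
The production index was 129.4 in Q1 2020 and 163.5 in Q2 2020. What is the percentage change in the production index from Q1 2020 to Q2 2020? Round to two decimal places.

26.35%

Change = (163.5 − 129.4) / 129.4 × 100
       = 34.1 / 129.4 × 100 = 26.3524%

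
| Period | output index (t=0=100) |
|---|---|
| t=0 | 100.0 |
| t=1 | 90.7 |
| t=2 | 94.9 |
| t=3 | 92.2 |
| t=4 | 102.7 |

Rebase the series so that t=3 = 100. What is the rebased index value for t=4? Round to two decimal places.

111.39

Rebased(t=4) = 102.7 / 92.2 × 100 = 111.3883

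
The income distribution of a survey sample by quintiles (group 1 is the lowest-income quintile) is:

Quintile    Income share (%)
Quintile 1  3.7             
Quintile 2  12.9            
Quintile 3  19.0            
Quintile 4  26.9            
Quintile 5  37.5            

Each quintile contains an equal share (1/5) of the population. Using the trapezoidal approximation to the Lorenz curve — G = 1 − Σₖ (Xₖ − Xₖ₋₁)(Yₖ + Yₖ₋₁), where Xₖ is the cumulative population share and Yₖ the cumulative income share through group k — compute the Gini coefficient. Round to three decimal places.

0.326

Cumulative income shares Yₖ: 0.0370, 0.1660, 0.3560, 0.6250, 1.0000
Σ (Xₖ−Xₖ₋₁)(Yₖ+Yₖ₋₁) = (1/5)(0.0370+0.0000) + (1/5)(0.1660+0.0370) + (1/5)(0.3560+0.1660) + (1/5)(0.6250+0.3560) + (1/5)(1.0000+0.6250)
  = 0.0074 + 0.0406 + 0.1044 + 0.1962 + 0.3250 = 0.6736
G = 1 − 0.6736 = 0.3264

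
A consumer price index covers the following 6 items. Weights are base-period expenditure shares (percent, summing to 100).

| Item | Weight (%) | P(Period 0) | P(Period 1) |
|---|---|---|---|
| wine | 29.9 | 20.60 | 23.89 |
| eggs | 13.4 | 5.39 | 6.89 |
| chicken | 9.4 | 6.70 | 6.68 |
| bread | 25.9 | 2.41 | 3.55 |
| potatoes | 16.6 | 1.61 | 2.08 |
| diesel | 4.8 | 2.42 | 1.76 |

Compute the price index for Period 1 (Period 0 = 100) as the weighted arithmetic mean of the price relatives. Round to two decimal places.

wine: 29.9 × (23.89/20.60) = 29.9 × 1.159709 = 34.6753
eggs: 13.4 × (6.89/5.39) = 13.4 × 1.278293 = 17.1291
chicken: 9.4 × (6.68/6.70) = 9.4 × 0.997015 = 9.3719
bread: 25.9 × (3.55/2.41) = 25.9 × 1.473029 = 38.1515
potatoes: 16.6 × (2.08/1.61) = 16.6 × 1.291925 = 21.4460
diesel: 4.8 × (1.76/2.42) = 4.8 × 0.727273 = 3.4909
Index = Σ wᵢ·(p₁ᵢ/p₀ᵢ) = 34.6753 + 17.1291 + 9.3719 + 38.1515 + 21.4460 + 3.4909 = 124.2647

124.26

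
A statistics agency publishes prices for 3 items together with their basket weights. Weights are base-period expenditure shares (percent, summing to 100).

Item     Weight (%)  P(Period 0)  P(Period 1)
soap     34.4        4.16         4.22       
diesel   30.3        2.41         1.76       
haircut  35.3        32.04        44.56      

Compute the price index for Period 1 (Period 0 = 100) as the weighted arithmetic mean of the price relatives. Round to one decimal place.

soap: 34.4 × (4.22/4.16) = 34.4 × 1.014423 = 34.8962
diesel: 30.3 × (1.76/2.41) = 30.3 × 0.730290 = 22.1278
haircut: 35.3 × (44.56/32.04) = 35.3 × 1.390762 = 49.0939
Index = Σ wᵢ·(p₁ᵢ/p₀ᵢ) = 34.8962 + 22.1278 + 49.0939 = 106.1178

106.1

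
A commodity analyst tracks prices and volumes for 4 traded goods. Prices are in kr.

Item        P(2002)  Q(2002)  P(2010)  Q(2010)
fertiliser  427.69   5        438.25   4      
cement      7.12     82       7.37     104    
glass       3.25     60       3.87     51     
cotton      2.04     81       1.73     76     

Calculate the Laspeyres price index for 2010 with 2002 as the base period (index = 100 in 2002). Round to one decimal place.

102.8

Laspeyres price index uses base-period quantities as weights.
ΣP(2010)·Q(2002) = 438.25×5 + 7.37×82 + 3.87×60 + 1.73×81 = 2191.25 + 604.34 + 232.2 + 140.13 = 3167.92
ΣP(2002)·Q(2002) = 427.69×5 + 7.12×82 + 3.25×60 + 2.04×81 = 2138.45 + 583.84 + 195 + 165.24 = 3082.53
Index = 3167.92 / 3082.53 × 100 = 102.7701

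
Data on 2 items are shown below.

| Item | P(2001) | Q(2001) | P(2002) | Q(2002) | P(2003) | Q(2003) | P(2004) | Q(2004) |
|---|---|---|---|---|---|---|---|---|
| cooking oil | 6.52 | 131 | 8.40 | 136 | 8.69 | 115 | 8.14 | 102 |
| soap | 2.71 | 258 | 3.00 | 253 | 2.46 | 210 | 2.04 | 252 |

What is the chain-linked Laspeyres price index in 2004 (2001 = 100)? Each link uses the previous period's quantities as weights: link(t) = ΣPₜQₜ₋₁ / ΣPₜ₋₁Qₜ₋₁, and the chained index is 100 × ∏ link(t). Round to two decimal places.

103.07

Link 2001→2002:
ΣP(2002)Q(2001) = 8.40×131 + 3.00×258 = 1100.4 + 774 = 1874.4
ΣP(2001)Q(2001) = 6.52×131 + 2.71×258 = 854.12 + 699.18 = 1553.3
link = 1874.4/1553.3 = 1.206721
Link 2002→2003:
ΣP(2003)Q(2002) = 8.69×136 + 2.46×253 = 1181.84 + 622.38 = 1804.22
ΣP(2002)Q(2002) = 8.40×136 + 3.00×253 = 1142.4 + 759 = 1901.4
link = 1804.22/1901.4 = 0.948890
Link 2003→2004:
ΣP(2004)Q(2003) = 8.14×115 + 2.04×210 = 936.1 + 428.4 = 1364.5
ΣP(2003)Q(2003) = 8.69×115 + 2.46×210 = 999.35 + 516.6 = 1515.95
link = 1364.5/1515.95 = 0.900096
Chained index = 100 × 1.206721 × 0.948890 × 0.900096 = 103.0651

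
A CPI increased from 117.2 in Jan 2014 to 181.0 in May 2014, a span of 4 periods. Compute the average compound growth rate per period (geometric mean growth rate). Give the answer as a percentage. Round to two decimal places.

11.48%

Growth factor = (181.0/117.2)^(1/4) = (1.544369)^(1/4) = 1.114776
Growth rate = 1.114776 − 1 = 0.114776 = 11.4776%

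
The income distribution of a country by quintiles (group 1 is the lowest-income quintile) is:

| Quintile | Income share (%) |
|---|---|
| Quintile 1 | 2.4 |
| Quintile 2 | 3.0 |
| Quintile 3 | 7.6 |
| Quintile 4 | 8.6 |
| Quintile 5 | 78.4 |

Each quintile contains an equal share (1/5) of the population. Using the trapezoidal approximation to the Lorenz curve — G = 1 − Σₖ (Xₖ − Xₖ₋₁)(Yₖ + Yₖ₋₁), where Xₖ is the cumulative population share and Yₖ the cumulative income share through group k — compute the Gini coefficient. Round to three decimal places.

0.630

Cumulative income shares Yₖ: 0.0240, 0.0540, 0.1300, 0.2160, 1.0000
Σ (Xₖ−Xₖ₋₁)(Yₖ+Yₖ₋₁) = (1/5)(0.0240+0.0000) + (1/5)(0.0540+0.0240) + (1/5)(0.1300+0.0540) + (1/5)(0.2160+0.1300) + (1/5)(1.0000+0.2160)
  = 0.0048 + 0.0156 + 0.0368 + 0.0692 + 0.2432 = 0.3696
G = 1 − 0.3696 = 0.6304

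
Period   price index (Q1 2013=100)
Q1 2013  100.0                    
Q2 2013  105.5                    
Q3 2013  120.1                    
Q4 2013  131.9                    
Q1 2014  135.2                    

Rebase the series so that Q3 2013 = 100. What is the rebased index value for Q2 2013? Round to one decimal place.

87.8

Rebased(Q2 2013) = 105.5 / 120.1 × 100 = 87.8435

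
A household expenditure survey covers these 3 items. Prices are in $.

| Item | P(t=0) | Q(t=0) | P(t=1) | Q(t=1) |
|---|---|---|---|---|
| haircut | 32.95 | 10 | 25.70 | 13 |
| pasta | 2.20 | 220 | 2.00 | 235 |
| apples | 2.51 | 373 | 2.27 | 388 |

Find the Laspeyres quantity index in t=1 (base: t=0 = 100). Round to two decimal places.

Laspeyres quantity index uses base-period prices as weights.
ΣP(t=0)·Q(t=1) = 32.95×13 + 2.20×235 + 2.51×388 = 428.35 + 517 + 973.88 = 1919.23
ΣP(t=0)·Q(t=0) = 32.95×10 + 2.20×220 + 2.51×373 = 329.5 + 484 + 936.23 = 1749.73
Index = 1919.23 / 1749.73 × 100 = 109.6872

109.69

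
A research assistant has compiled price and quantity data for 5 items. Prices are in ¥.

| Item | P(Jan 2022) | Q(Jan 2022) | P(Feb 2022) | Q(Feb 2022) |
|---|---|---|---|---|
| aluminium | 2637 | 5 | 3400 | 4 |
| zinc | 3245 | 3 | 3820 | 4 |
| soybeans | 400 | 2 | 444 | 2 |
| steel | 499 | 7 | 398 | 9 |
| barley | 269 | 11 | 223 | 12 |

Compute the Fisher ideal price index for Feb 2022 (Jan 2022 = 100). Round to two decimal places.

Laspeyres component (base-period weights):
ΣP(Feb 2022)Q(Jan 2022) = 3400×5 + 3820×3 + 444×2 + 398×7 + 223×11 = 17000 + 11460 + 888 + 2786 + 2453 = 34587
ΣP(Jan 2022)Q(Jan 2022) = 2637×5 + 3245×3 + 400×2 + 499×7 + 269×11 = 13185 + 9735 + 800 + 3493 + 2959 = 30172
L = 34587 / 30172 × 100 = 114.6328
Paasche component (current-period weights):
ΣP(Feb 2022)Q(Feb 2022) = 3400×4 + 3820×4 + 444×2 + 398×9 + 223×12 = 13600 + 15280 + 888 + 3582 + 2676 = 36026
ΣP(Jan 2022)Q(Feb 2022) = 2637×4 + 3245×4 + 400×2 + 499×9 + 269×12 = 10548 + 12980 + 800 + 4491 + 3228 = 32047
P = 36026 / 32047 × 100 = 112.4161
Fisher = √(L × P) = √(114.6328 × 112.4161) = 113.5190

113.52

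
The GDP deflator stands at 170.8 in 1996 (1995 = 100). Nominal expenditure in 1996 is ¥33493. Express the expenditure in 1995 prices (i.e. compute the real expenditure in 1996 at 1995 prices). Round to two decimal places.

Real = Nominal ÷ (Index/100) = 33493 ÷ (170.8/100)
     = 33493 ÷ 1.708 = 19609.4848

19609.48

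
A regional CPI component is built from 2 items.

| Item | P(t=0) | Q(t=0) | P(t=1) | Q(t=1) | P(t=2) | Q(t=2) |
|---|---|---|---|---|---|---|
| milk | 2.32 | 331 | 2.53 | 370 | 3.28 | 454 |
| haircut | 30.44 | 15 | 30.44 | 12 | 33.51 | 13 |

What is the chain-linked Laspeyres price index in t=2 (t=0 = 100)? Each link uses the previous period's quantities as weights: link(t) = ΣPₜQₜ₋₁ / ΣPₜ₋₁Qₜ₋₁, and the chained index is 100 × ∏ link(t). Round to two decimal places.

131.20

Link t=0→t=1:
ΣP(t=1)Q(t=0) = 2.53×331 + 30.44×15 = 837.43 + 456.6 = 1294.03
ΣP(t=0)Q(t=0) = 2.32×331 + 30.44×15 = 767.92 + 456.6 = 1224.52
link = 1294.03/1224.52 = 1.056765
Link t=1→t=2:
ΣP(t=2)Q(t=1) = 3.28×370 + 33.51×12 = 1213.6 + 402.12 = 1615.72
ΣP(t=1)Q(t=1) = 2.53×370 + 30.44×12 = 936.1 + 365.28 = 1301.38
link = 1615.72/1301.38 = 1.241544
Chained index = 100 × 1.056765 × 1.241544 = 131.2020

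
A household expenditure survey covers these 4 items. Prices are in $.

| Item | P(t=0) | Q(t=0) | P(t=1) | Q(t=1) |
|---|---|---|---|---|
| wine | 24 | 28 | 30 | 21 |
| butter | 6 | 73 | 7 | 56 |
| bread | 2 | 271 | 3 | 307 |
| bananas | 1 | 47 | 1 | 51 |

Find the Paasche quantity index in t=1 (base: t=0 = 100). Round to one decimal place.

Paasche quantity index uses current-period prices as weights.
ΣP(t=1)·Q(t=1) = 30×21 + 7×56 + 3×307 + 1×51 = 630 + 392 + 921 + 51 = 1994
ΣP(t=1)·Q(t=0) = 30×28 + 7×73 + 3×271 + 1×47 = 840 + 511 + 813 + 47 = 2211
Index = 1994 / 2211 × 100 = 90.1854

90.2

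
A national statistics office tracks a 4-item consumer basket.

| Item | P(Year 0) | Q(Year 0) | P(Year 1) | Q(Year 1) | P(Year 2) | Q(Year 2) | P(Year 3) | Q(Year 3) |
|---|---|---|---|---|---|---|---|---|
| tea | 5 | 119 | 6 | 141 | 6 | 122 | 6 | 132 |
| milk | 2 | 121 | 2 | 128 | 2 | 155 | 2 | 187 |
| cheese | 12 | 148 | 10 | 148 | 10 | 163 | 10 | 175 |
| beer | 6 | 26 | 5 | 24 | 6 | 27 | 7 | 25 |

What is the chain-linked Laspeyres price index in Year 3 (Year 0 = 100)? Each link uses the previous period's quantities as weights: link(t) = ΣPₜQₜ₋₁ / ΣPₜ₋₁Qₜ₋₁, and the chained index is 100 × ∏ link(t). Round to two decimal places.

94.38

Link Year 0→Year 1:
ΣP(Year 1)Q(Year 0) = 6×119 + 2×121 + 10×148 + 5×26 = 714 + 242 + 1480 + 130 = 2566
ΣP(Year 0)Q(Year 0) = 5×119 + 2×121 + 12×148 + 6×26 = 595 + 242 + 1776 + 156 = 2769
link = 2566/2769 = 0.926688
Link Year 1→Year 2:
ΣP(Year 2)Q(Year 1) = 6×141 + 2×128 + 10×148 + 6×24 = 846 + 256 + 1480 + 144 = 2726
ΣP(Year 1)Q(Year 1) = 6×141 + 2×128 + 10×148 + 5×24 = 846 + 256 + 1480 + 120 = 2702
link = 2726/2702 = 1.008882
Link Year 2→Year 3:
ΣP(Year 3)Q(Year 2) = 6×122 + 2×155 + 10×163 + 7×27 = 732 + 310 + 1630 + 189 = 2861
ΣP(Year 2)Q(Year 2) = 6×122 + 2×155 + 10×163 + 6×27 = 732 + 310 + 1630 + 162 = 2834
link = 2861/2834 = 1.009527
Chained index = 100 × 0.926688 × 1.008882 × 1.009527 = 94.3827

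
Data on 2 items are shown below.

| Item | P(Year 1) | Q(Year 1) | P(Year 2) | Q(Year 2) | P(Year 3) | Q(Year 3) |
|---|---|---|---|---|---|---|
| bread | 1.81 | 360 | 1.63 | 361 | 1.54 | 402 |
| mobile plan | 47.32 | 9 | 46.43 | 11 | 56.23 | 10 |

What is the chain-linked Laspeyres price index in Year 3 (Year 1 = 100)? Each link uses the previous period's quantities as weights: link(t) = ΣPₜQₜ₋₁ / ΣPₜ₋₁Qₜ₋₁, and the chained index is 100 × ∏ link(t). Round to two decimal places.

Link Year 1→Year 2:
ΣP(Year 2)Q(Year 1) = 1.63×360 + 46.43×9 = 586.8 + 417.87 = 1004.67
ΣP(Year 1)Q(Year 1) = 1.81×360 + 47.32×9 = 651.6 + 425.88 = 1077.48
link = 1004.67/1077.48 = 0.932426
Link Year 2→Year 3:
ΣP(Year 3)Q(Year 2) = 1.54×361 + 56.23×11 = 555.94 + 618.53 = 1174.47
ΣP(Year 2)Q(Year 2) = 1.63×361 + 46.43×11 = 588.43 + 510.73 = 1099.16
link = 1174.47/1099.16 = 1.068516
Chained index = 100 × 0.932426 × 1.068516 = 99.6312

99.63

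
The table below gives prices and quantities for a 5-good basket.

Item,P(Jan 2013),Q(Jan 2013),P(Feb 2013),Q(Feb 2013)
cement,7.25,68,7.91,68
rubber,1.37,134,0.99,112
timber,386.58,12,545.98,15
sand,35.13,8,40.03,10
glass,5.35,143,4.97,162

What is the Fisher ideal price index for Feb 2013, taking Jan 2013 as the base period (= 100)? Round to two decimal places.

Laspeyres component (base-period weights):
ΣP(Feb 2013)Q(Jan 2013) = 7.91×68 + 0.99×134 + 545.98×12 + 40.03×8 + 4.97×143 = 537.88 + 132.66 + 6551.76 + 320.24 + 710.71 = 8253.25
ΣP(Jan 2013)Q(Jan 2013) = 7.25×68 + 1.37×134 + 386.58×12 + 35.13×8 + 5.35×143 = 493 + 183.58 + 4638.96 + 281.04 + 765.05 = 6361.63
L = 8253.25 / 6361.63 × 100 = 129.7348
Paasche component (current-period weights):
ΣP(Feb 2013)Q(Feb 2013) = 7.91×68 + 0.99×112 + 545.98×15 + 40.03×10 + 4.97×162 = 537.88 + 110.88 + 8189.7 + 400.3 + 805.14 = 10043.9
ΣP(Jan 2013)Q(Feb 2013) = 7.25×68 + 1.37×112 + 386.58×15 + 35.13×10 + 5.35×162 = 493 + 153.44 + 5798.7 + 351.3 + 866.7 = 7663.14
P = 10043.9 / 7663.14 × 100 = 131.0677
Fisher = √(L × P) = √(129.7348 × 131.0677) = 130.3996

130.40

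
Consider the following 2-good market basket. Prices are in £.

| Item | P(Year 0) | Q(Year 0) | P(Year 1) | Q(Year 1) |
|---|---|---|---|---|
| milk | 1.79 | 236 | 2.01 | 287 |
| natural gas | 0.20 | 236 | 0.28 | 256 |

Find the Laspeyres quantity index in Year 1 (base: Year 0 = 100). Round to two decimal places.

Laspeyres quantity index uses base-period prices as weights.
ΣP(Year 0)·Q(Year 1) = 1.79×287 + 0.20×256 = 513.73 + 51.2 = 564.93
ΣP(Year 0)·Q(Year 0) = 1.79×236 + 0.20×236 = 422.44 + 47.2 = 469.64
Index = 564.93 / 469.64 × 100 = 120.2900

120.29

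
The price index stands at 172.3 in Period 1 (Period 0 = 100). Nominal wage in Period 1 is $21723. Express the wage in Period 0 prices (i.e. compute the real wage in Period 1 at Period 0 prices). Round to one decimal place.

12607.7

Real = Nominal ÷ (Index/100) = 21723 ÷ (172.3/100)
     = 21723 ÷ 1.723 = 12607.6611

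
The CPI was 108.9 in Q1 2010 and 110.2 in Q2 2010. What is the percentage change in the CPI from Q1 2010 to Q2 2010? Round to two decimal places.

1.19%

Change = (110.2 − 108.9) / 108.9 × 100
       = 1.3 / 108.9 × 100 = 1.1938%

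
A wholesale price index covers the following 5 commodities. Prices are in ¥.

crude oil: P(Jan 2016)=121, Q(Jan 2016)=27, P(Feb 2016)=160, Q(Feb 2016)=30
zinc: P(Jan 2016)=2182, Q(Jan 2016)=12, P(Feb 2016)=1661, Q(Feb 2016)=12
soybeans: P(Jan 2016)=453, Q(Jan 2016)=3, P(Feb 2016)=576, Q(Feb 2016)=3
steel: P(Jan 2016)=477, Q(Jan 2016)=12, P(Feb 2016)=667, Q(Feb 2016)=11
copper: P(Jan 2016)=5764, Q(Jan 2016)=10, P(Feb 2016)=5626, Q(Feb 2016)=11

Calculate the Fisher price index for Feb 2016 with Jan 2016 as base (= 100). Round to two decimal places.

Laspeyres component (base-period weights):
ΣP(Feb 2016)Q(Jan 2016) = 160×27 + 1661×12 + 576×3 + 667×12 + 5626×10 = 4320 + 19932 + 1728 + 8004 + 56260 = 90244
ΣP(Jan 2016)Q(Jan 2016) = 121×27 + 2182×12 + 453×3 + 477×12 + 5764×10 = 3267 + 26184 + 1359 + 5724 + 57640 = 94174
L = 90244 / 94174 × 100 = 95.8269
Paasche component (current-period weights):
ΣP(Feb 2016)Q(Feb 2016) = 160×30 + 1661×12 + 576×3 + 667×11 + 5626×11 = 4800 + 19932 + 1728 + 7337 + 61886 = 95683
ΣP(Jan 2016)Q(Feb 2016) = 121×30 + 2182×12 + 453×3 + 477×11 + 5764×11 = 3630 + 26184 + 1359 + 5247 + 63404 = 99824
P = 95683 / 99824 × 100 = 95.8517
Fisher = √(L × P) = √(95.8269 × 95.8517) = 95.8393

95.84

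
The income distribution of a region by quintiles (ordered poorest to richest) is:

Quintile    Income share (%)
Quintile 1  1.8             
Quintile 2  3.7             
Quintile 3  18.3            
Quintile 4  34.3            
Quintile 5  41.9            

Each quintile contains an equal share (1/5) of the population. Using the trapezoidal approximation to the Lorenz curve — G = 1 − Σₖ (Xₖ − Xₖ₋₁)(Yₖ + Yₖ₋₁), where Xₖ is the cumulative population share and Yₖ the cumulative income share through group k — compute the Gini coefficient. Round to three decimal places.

0.443

Cumulative income shares Yₖ: 0.0180, 0.0550, 0.2380, 0.5810, 1.0000
Σ (Xₖ−Xₖ₋₁)(Yₖ+Yₖ₋₁) = (1/5)(0.0180+0.0000) + (1/5)(0.0550+0.0180) + (1/5)(0.2380+0.0550) + (1/5)(0.5810+0.2380) + (1/5)(1.0000+0.5810)
  = 0.0036 + 0.0146 + 0.0586 + 0.1638 + 0.3162 = 0.5568
G = 1 − 0.5568 = 0.4432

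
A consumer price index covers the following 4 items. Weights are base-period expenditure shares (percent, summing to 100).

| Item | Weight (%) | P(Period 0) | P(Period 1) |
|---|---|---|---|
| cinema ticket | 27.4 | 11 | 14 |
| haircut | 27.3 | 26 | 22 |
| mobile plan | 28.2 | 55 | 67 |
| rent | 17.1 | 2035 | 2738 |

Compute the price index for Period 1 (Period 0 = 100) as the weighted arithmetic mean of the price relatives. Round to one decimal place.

cinema ticket: 27.4 × (14/11) = 27.4 × 1.272727 = 34.8727
haircut: 27.3 × (22/26) = 27.3 × 0.846154 = 23.1000
mobile plan: 28.2 × (67/55) = 28.2 × 1.218182 = 34.3527
rent: 17.1 × (2738/2035) = 17.1 × 1.345455 = 23.0073
Index = Σ wᵢ·(p₁ᵢ/p₀ᵢ) = 34.8727 + 23.1000 + 34.3527 + 23.0073 = 115.3327

115.3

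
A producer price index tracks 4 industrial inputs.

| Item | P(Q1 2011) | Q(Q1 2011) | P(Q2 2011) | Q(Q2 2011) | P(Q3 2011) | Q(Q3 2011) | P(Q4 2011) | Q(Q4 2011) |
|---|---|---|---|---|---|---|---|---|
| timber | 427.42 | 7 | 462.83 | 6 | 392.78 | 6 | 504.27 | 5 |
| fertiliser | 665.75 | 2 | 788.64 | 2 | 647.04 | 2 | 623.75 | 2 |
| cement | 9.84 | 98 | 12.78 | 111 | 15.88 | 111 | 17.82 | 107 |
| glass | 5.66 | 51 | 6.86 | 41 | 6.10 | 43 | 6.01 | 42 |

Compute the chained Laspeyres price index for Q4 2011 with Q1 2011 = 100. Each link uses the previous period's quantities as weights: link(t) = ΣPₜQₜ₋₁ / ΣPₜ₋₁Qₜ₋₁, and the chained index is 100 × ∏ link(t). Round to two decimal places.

123.51

Link Q1 2011→Q2 2011:
ΣP(Q2 2011)Q(Q1 2011) = 462.83×7 + 788.64×2 + 12.78×98 + 6.86×51 = 3239.81 + 1577.28 + 1252.44 + 349.86 = 6419.39
ΣP(Q1 2011)Q(Q1 2011) = 427.42×7 + 665.75×2 + 9.84×98 + 5.66×51 = 2991.94 + 1331.5 + 964.32 + 288.66 = 5576.42
link = 6419.39/5576.42 = 1.151167
Link Q2 2011→Q3 2011:
ΣP(Q3 2011)Q(Q2 2011) = 392.78×6 + 647.04×2 + 15.88×111 + 6.10×41 = 2356.68 + 1294.08 + 1762.68 + 250.1 = 5663.54
ΣP(Q2 2011)Q(Q2 2011) = 462.83×6 + 788.64×2 + 12.78×111 + 6.86×41 = 2776.98 + 1577.28 + 1418.58 + 281.26 = 6054.1
link = 5663.54/6054.1 = 0.935488
Link Q3 2011→Q4 2011:
ΣP(Q4 2011)Q(Q3 2011) = 504.27×6 + 623.75×2 + 17.82×111 + 6.01×43 = 3025.62 + 1247.5 + 1978.02 + 258.43 = 6509.57
ΣP(Q3 2011)Q(Q3 2011) = 392.78×6 + 647.04×2 + 15.88×111 + 6.10×43 = 2356.68 + 1294.08 + 1762.68 + 262.3 = 5675.74
link = 6509.57/5675.74 = 1.146911
Chained index = 100 × 1.151167 × 0.935488 × 1.146911 = 123.5112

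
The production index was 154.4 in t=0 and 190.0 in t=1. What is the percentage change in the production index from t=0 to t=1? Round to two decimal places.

23.06%

Change = (190.0 − 154.4) / 154.4 × 100
       = 35.6 / 154.4 × 100 = 23.0570%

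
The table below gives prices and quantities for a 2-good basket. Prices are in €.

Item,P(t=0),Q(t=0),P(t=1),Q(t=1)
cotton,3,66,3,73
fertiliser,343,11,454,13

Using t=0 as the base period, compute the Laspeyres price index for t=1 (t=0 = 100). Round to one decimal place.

Laspeyres price index uses base-period quantities as weights.
ΣP(t=1)·Q(t=0) = 3×66 + 454×11 = 198 + 4994 = 5192
ΣP(t=0)·Q(t=0) = 3×66 + 343×11 = 198 + 3773 = 3971
Index = 5192 / 3971 × 100 = 130.7479

130.7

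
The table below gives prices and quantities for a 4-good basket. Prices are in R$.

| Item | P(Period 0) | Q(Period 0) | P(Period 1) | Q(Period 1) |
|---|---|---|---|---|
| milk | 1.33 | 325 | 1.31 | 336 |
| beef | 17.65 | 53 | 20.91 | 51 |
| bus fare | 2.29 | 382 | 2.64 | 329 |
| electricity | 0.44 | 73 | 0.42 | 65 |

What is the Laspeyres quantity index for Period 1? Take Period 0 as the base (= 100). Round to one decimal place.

Laspeyres quantity index uses base-period prices as weights.
ΣP(Period 0)·Q(Period 1) = 1.33×336 + 17.65×51 + 2.29×329 + 0.44×65 = 446.88 + 900.15 + 753.41 + 28.6 = 2129.04
ΣP(Period 0)·Q(Period 0) = 1.33×325 + 17.65×53 + 2.29×382 + 0.44×73 = 432.25 + 935.45 + 874.78 + 32.12 = 2274.6
Index = 2129.04 / 2274.6 × 100 = 93.6006

93.6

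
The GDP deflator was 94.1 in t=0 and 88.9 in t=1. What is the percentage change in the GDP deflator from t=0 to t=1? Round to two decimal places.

Change = (88.9 − 94.1) / 94.1 × 100
       = -5.2 / 94.1 × 100 = -5.5260%

-5.53%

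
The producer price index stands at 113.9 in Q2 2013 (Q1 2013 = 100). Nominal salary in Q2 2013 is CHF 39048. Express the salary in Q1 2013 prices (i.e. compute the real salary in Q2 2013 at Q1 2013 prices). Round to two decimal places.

Real = Nominal ÷ (Index/100) = 39048 ÷ (113.9/100)
     = 39048 ÷ 1.139 = 34282.7041

34282.70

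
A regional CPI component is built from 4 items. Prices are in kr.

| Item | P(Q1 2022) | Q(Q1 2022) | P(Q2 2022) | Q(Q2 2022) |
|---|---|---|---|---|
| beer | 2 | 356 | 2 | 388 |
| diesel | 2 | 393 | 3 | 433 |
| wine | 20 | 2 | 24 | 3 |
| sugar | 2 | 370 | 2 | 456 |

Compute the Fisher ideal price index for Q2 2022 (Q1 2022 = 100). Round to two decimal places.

Laspeyres component (base-period weights):
ΣP(Q2 2022)Q(Q1 2022) = 2×356 + 3×393 + 24×2 + 2×370 = 712 + 1179 + 48 + 740 = 2679
ΣP(Q1 2022)Q(Q1 2022) = 2×356 + 2×393 + 20×2 + 2×370 = 712 + 786 + 40 + 740 = 2278
L = 2679 / 2278 × 100 = 117.6032
Paasche component (current-period weights):
ΣP(Q2 2022)Q(Q2 2022) = 2×388 + 3×433 + 24×3 + 2×456 = 776 + 1299 + 72 + 912 = 3059
ΣP(Q1 2022)Q(Q2 2022) = 2×388 + 2×433 + 20×3 + 2×456 = 776 + 866 + 60 + 912 = 2614
P = 3059 / 2614 × 100 = 117.0237
Fisher = √(L × P) = √(117.6032 × 117.0237) = 117.3131

117.31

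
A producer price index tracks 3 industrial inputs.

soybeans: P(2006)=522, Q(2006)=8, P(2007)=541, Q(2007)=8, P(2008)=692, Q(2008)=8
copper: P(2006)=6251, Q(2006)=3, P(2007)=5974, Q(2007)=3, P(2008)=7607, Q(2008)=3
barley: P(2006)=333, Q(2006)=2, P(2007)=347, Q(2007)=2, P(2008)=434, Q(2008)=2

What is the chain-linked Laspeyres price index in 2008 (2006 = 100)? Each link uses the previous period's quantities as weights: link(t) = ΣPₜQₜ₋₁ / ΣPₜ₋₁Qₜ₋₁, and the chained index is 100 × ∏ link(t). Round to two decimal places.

123.86

Link 2006→2007:
ΣP(2007)Q(2006) = 541×8 + 5974×3 + 347×2 = 4328 + 17922 + 694 = 22944
ΣP(2006)Q(2006) = 522×8 + 6251×3 + 333×2 = 4176 + 18753 + 666 = 23595
link = 22944/23595 = 0.972409
Link 2007→2008:
ΣP(2008)Q(2007) = 692×8 + 7607×3 + 434×2 = 5536 + 22821 + 868 = 29225
ΣP(2007)Q(2007) = 541×8 + 5974×3 + 347×2 = 4328 + 17922 + 694 = 22944
link = 29225/22944 = 1.273753
Chained index = 100 × 0.972409 × 1.273753 = 123.8610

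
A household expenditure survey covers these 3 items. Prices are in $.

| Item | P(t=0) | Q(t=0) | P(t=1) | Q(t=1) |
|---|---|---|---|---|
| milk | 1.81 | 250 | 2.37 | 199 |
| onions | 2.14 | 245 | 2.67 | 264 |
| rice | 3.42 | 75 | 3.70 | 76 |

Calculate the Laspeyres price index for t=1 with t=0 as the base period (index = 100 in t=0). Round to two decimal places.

Laspeyres price index uses base-period quantities as weights.
ΣP(t=1)·Q(t=0) = 2.37×250 + 2.67×245 + 3.70×75 = 592.5 + 654.15 + 277.5 = 1524.15
ΣP(t=0)·Q(t=0) = 1.81×250 + 2.14×245 + 3.42×75 = 452.5 + 524.3 + 256.5 = 1233.3
Index = 1524.15 / 1233.3 × 100 = 123.5831

123.58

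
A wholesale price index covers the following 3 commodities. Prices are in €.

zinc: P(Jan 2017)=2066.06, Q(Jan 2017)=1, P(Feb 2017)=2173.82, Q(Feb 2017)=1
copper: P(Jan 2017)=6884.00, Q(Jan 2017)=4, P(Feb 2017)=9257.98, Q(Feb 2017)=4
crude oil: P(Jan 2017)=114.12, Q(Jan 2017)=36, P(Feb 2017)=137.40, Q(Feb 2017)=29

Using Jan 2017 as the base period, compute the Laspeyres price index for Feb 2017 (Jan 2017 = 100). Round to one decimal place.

131.0

Laspeyres price index uses base-period quantities as weights.
ΣP(Feb 2017)·Q(Jan 2017) = 2173.82×1 + 9257.98×4 + 137.40×36 = 2173.82 + 37031.92 + 4946.4 = 44152.14
ΣP(Jan 2017)·Q(Jan 2017) = 2066.06×1 + 6884.00×4 + 114.12×36 = 2066.06 + 27536 + 4108.32 = 33710.38
Index = 44152.14 / 33710.38 × 100 = 130.9749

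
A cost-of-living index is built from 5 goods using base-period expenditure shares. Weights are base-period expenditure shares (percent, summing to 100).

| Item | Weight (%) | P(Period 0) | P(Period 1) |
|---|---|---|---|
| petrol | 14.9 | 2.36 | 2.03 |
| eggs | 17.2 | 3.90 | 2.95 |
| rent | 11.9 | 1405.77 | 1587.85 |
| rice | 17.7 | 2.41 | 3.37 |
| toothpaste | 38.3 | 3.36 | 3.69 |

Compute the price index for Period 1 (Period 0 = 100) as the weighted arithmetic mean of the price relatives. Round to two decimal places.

petrol: 14.9 × (2.03/2.36) = 14.9 × 0.860169 = 12.8165
eggs: 17.2 × (2.95/3.90) = 17.2 × 0.756410 = 13.0103
rent: 11.9 × (1587.85/1405.77) = 11.9 × 1.129523 = 13.4413
rice: 17.7 × (3.37/2.41) = 17.7 × 1.398340 = 24.7506
toothpaste: 38.3 × (3.69/3.36) = 38.3 × 1.098214 = 42.0616
Index = Σ wᵢ·(p₁ᵢ/p₀ᵢ) = 12.8165 + 13.0103 + 13.4413 + 24.7506 + 42.0616 = 106.0803

106.08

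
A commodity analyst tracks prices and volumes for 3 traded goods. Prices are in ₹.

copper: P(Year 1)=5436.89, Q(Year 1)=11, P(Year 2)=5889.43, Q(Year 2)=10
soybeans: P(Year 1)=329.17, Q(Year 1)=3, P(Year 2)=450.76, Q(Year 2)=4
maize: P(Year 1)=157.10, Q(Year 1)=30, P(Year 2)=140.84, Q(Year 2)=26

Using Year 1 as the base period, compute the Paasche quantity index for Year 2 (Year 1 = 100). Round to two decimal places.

Paasche quantity index uses current-period prices as weights.
ΣP(Year 2)·Q(Year 2) = 5889.43×10 + 450.76×4 + 140.84×26 = 58894.3 + 1803.04 + 3661.84 = 64359.18
ΣP(Year 2)·Q(Year 1) = 5889.43×11 + 450.76×3 + 140.84×30 = 64783.73 + 1352.28 + 4225.2 = 70361.21
Index = 64359.18 / 70361.21 × 100 = 91.4697

91.47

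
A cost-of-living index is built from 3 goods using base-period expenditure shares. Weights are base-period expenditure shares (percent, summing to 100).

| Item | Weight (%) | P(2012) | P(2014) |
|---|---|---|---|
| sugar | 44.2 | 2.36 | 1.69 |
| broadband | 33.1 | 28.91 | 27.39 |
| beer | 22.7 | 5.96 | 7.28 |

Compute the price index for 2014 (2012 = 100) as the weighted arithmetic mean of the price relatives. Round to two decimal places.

90.74

sugar: 44.2 × (1.69/2.36) = 44.2 × 0.716102 = 31.6517
broadband: 33.1 × (27.39/28.91) = 33.1 × 0.947423 = 31.3597
beer: 22.7 × (7.28/5.96) = 22.7 × 1.221477 = 27.7275
Index = Σ wᵢ·(p₁ᵢ/p₀ᵢ) = 31.6517 + 31.3597 + 27.7275 = 90.7389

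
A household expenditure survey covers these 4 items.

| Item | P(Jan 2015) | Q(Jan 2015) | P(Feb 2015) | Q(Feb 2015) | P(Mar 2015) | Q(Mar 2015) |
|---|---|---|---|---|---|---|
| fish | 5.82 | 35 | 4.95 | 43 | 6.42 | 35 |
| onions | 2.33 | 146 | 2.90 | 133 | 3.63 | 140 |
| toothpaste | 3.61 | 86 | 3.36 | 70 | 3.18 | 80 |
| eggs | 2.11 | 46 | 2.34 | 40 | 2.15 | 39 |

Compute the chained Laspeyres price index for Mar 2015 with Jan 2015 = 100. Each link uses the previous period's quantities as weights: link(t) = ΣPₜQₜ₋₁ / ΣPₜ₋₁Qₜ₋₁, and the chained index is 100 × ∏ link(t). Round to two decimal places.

120.17

Link Jan 2015→Feb 2015:
ΣP(Feb 2015)Q(Jan 2015) = 4.95×35 + 2.90×146 + 3.36×86 + 2.34×46 = 173.25 + 423.4 + 288.96 + 107.64 = 993.25
ΣP(Jan 2015)Q(Jan 2015) = 5.82×35 + 2.33×146 + 3.61×86 + 2.11×46 = 203.7 + 340.18 + 310.46 + 97.06 = 951.4
link = 993.25/951.4 = 1.043988
Link Feb 2015→Mar 2015:
ΣP(Mar 2015)Q(Feb 2015) = 6.42×43 + 3.63×133 + 3.18×70 + 2.15×40 = 276.06 + 482.79 + 222.6 + 86 = 1067.45
ΣP(Feb 2015)Q(Feb 2015) = 4.95×43 + 2.90×133 + 3.36×70 + 2.34×40 = 212.85 + 385.7 + 235.2 + 93.6 = 927.35
link = 1067.45/927.35 = 1.151076
Chained index = 100 × 1.043988 × 1.151076 = 120.1709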